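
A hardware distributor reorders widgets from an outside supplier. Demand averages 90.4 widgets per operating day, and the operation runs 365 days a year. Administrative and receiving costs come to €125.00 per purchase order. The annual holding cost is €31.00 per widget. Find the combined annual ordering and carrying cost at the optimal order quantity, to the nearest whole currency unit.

Annual demand D = 90.4 × 365 = 32,996.
The optimal lot size = √(2DS/H) = √(2 × 32,996 × 125 / 31) ≈ 515.85.
At Q*, ordering cost (D/Q*)S equals holding cost (Q*/2)H, each = √(DSH/2).
Minimum total = √(2DSH) = √(2 × 32,996 × 125 × 31) ≈ 15991.216.

TC* ≈ €15,991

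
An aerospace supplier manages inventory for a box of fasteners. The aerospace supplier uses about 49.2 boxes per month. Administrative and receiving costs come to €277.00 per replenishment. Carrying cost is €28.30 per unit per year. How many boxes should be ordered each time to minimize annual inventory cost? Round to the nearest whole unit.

Q* ≈ 108 boxes

Annual demand D = 49.2 × 12 = 590.4.
EOQ = √(2DS / H) = √(2 × 590.4 × 277 / 28.3).
= √(327,081.6 / 28.3) = √11,557.6537 ≈ 107.507.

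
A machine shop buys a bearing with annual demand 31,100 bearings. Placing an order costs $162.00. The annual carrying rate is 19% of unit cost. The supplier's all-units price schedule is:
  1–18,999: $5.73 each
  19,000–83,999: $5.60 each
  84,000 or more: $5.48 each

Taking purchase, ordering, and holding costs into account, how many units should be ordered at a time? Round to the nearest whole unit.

Holding cost per unit per year at price C is H = 0.19·C.
For each price level, check whether its EOQ is feasible; otherwise the best quantity at that price is the breakpoint.
EOQ at $5.73 = 3042.3 (feasible in tier 1): TC = 31,100×$5.73 + (31,100/3042.3)×162 + (3042.3/2)×0.19×$5.73 = $181,515.13.
EOQ at $5.60 = 3077.4 < 19000, so use break Q=19000: TC = 31,100×$5.60 + (31,100/19000.0)×162 + (19000.0/2)×0.19×$5.60 = $184,533.17.
EOQ at $5.48 = 3110.9 < 84000, so use break Q=84000: TC = 31,100×$5.48 + (31,100/84000.0)×162 + (84000.0/2)×0.19×$5.48 = $214,218.38.
Lowest total cost is $181,515.13 at Q = 3042.3.

Q* ≈ 3,042 bearings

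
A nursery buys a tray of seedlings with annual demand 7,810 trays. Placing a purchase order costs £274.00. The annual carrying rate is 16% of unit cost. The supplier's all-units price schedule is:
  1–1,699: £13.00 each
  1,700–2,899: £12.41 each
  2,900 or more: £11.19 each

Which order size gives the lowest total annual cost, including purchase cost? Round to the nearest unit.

Q* ≈ 2,900 trays

Holding cost per unit per year at price C is H = 0.16·C.
Evaluate total cost at each tier's feasible EOQ or, if the EOQ is below the tier, at the tier's minimum quantity.
EOQ at £13.00 = 1434.4 (feasible in tier 1): TC = 7,810×£13.00 + (7,810/1434.4)×274 + (1434.4/2)×0.16×£13.00 = £104,513.65.
EOQ at £12.41 = 1468.1 < 1700, so use break Q=1700: TC = 7,810×£12.41 + (7,810/1700.0)×274 + (1700.0/2)×0.16×£12.41 = £99,868.65.
EOQ at £11.19 = 1546.1 < 2900, so use break Q=2900: TC = 7,810×£11.19 + (7,810/2900.0)×274 + (2900.0/2)×0.16×£11.19 = £90,727.89.
Lowest total cost is £90,727.89 at Q = 2900.0.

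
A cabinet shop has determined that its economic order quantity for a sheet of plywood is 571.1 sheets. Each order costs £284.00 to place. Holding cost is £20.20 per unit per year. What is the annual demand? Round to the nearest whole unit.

D ≈ 11,599 sheets per year

Squaring Q* = √(2DS/H) gives Q*² = 2DS/H.
From Q* = √(2DS/H): D = Q*²H / (2S) = 571.1² × 20.2 / (2 × 284) = 11599.182.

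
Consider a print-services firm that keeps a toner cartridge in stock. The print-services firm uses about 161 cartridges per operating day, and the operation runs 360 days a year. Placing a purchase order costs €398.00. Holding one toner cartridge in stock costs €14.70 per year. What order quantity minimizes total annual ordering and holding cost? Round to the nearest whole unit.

Q* ≈ 1,772 cartridges

Annual demand D = 161 × 360 = 57,960.
EOQ = √(2DS / H) = √(2 × 57,960 × 398 / 14.7).
= √(46,136,160 / 14.7) = √3,138,514.2857 ≈ 1771.585.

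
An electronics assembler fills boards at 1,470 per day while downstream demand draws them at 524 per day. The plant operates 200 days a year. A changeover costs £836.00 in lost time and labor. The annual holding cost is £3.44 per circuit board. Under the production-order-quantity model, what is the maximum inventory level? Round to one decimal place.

Annual demand D = 524 × 200 = 104,800.
Production build-up factor (1 − d/p) = 1 − 524/1,470 = 0.6435.
Q* = √(2DS / (H(1 − d/p))) = √(2 × 104,800 × 836 / (3.44 × 0.6435)).
= √(175,225,600 / 2.2138) ≈ 8896.776.
Maximum inventory = Q*(1 − d/p) = 8896.776 × 0.6435 ≈ 5725.408.

I_max ≈ 5,725.4 boards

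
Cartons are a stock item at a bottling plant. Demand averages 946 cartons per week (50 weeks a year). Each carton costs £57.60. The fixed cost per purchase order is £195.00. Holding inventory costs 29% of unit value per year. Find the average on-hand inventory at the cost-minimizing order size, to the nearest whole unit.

Average inventory ≈ 525 cartons

Annual demand D = 946 × 50 = 47,300.
Holding cost H = 0.29 × £57.60 = £16.7040 per unit per year.
The optimal lot size = √(2DS/H) = √(2 × 47,300 × 195 / 16.704) ≈ 1050.88.
Average inventory = Q*/2 ≈ 1050.88 / 2 = 525.439.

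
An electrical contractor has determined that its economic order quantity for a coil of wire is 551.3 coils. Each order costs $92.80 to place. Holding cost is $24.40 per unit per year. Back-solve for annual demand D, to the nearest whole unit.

Squaring Q* = √(2DS/H) gives Q*² = 2DS/H.
From Q* = √(2DS/H): D = Q*²H / (2S) = 551.3² × 24.4 / (2 × 92.8) = 39956.537.

D ≈ 39,957 coils per year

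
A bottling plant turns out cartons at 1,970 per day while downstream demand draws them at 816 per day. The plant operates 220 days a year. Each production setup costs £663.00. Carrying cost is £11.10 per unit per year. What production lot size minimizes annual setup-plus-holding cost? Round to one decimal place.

Annual demand D = 816 × 220 = 179,520.
Production build-up factor (1 − d/p) = 1 − 816/1,970 = 0.5858.
Q* = √(2DS / (H(1 − d/p))) = √(2 × 179,520 × 663 / (11.1 × 0.5858)).
= √(238,043,520 / 6.5022) ≈ 6050.579.

Q* ≈ 6,050.6 cartons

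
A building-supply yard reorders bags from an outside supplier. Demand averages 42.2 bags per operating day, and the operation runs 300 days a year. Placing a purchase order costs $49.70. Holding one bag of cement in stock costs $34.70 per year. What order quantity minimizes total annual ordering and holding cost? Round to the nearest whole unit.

Annual demand D = 42.2 × 300 = 12,660.
EOQ = √(2DS / H) = √(2 × 12,660 × 49.7 / 34.7).
= √(1,258,404 / 34.7) = √36,265.245 ≈ 190.434.

Q* ≈ 190 bags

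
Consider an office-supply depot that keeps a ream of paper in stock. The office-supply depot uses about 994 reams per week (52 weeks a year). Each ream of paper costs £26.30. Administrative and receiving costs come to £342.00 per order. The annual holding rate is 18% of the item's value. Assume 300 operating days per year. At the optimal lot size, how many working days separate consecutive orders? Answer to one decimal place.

Annual demand D = 994 × 52 = 51,688.
Holding cost H = 0.18 × £26.30 = £4.7340 per unit per year.
EOQ = √(2DS/H) = √(2 × 51,688 × 342 / 4.734) ≈ 2732.81.
Cycle time = Q*/D × 300 = 2732.81 / 51,688 × 300 ≈ 15.861 days.

T ≈ 15.9 days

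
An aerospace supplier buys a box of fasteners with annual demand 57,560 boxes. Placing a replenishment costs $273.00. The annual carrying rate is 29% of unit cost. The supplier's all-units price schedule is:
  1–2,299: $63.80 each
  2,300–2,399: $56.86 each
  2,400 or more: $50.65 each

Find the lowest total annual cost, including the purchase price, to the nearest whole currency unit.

TC* ≈ $2,939,588

Holding cost per unit per year at price C is H = 0.29·C.
Evaluate total cost at each tier's feasible EOQ or, if the EOQ is below the tier, at the tier's minimum quantity.
EOQ at $63.80 = 1303.3 (feasible in tier 1): TC = 57,560×$63.80 + (57,560/1303.3)×273 + (1303.3/2)×0.29×$63.80 = $3,696,441.82.
EOQ at $56.86 = 1380.6 < 2300, so use break Q=2300: TC = 57,560×$56.86 + (57,560/2300.0)×273 + (2300.0/2)×0.29×$56.86 = $3,298,656.53.
EOQ at $50.65 = 1462.7 < 2400, so use break Q=2400: TC = 57,560×$50.65 + (57,560/2400.0)×273 + (2400.0/2)×0.29×$50.65 = $2,939,587.65.
Lowest total cost among the candidates is at Q = 2400.0.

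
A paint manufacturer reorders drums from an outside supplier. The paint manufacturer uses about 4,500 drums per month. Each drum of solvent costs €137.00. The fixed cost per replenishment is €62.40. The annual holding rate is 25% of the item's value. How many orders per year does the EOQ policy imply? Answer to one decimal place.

N ≈ 121.7 orders per year

Annual demand D = 4,500 × 12 = 54,000.
Holding cost H = 0.25 × €137.00 = €34.2500 per unit per year.
Q* = √(2DS/H) = √(2 × 54,000 × 62.4 / 34.25) ≈ 443.58.
Orders per year = D / Q* = 54,000 / 443.58 ≈ 121.736.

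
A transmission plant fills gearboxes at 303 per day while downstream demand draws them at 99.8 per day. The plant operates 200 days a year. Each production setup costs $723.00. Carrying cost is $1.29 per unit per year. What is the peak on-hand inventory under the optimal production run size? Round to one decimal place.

I_max ≈ 3,873.6 gearboxes

Annual demand D = 99.8 × 200 = 19,960.
Production build-up factor (1 − d/p) = 1 − 99.8/303 = 0.6706.
Q* = √(2DS / (H(1 − d/p))) = √(2 × 19,960 × 723 / (1.29 × 0.6706)).
= √(28,862,160 / 0.8651) ≈ 5776.024.
Maximum inventory = Q*(1 − d/p) = 5776.024 × 0.6706 ≈ 3873.558.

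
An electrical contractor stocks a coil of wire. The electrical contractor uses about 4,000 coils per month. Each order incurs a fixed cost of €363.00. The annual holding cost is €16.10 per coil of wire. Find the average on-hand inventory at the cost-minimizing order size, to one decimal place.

Annual demand D = 4,000 × 12 = 48,000.
The optimal lot size = √(2DS/H) = √(2 × 48,000 × 363 / 16.1) ≈ 1471.21.
Average inventory = Q*/2 ≈ 1471.21 / 2 = 735.607.

Average inventory ≈ 735.6 coils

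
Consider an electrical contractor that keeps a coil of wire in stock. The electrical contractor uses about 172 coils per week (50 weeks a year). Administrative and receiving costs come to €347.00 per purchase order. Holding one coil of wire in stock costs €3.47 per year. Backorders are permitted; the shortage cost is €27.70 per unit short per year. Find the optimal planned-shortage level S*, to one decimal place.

Annual demand D = 172 × 50 = 8,600.
With planned backorders, Q* = √(2DS/H) · √((H+B)/B).
√(2DS/H) = √(2 × 8,600 × 347 / 3.47) = 1311.488.
√((H+B)/B) = √((3.47+27.7)/27.7) = 1.0608.
Q* ≈ 1391.210.
S* = Q* · H/(H+B) = 1391.210 × 3.47/31.17 ≈ 154.876.

S* ≈ 154.9 coils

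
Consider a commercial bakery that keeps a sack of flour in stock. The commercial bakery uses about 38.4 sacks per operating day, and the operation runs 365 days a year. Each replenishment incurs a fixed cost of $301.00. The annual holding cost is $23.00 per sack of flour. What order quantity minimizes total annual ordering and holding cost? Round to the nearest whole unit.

Annual demand D = 38.4 × 365 = 14,016.
EOQ = √(2DS / H) = √(2 × 14,016 × 301 / 23).
= √(8,437,632 / 23) = √366,853.5652 ≈ 605.684.

Q* ≈ 606 sacks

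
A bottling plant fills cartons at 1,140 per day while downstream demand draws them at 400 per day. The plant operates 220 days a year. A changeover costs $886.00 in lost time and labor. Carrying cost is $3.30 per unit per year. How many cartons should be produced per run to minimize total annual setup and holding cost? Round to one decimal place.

Q* ≈ 8,532.0 cartons

Annual demand D = 400 × 220 = 88,000.
Production build-up factor (1 − d/p) = 1 − 400/1,140 = 0.6491.
Q* = √(2DS / (H(1 − d/p))) = √(2 × 88,000 × 886 / (3.3 × 0.6491)).
= √(155,936,000 / 2.1421) ≈ 8532.038.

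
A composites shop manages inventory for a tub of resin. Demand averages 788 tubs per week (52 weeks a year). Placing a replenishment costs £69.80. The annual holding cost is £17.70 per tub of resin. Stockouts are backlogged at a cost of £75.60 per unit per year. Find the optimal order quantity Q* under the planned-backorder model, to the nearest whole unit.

Q* ≈ 632 tubs

Annual demand D = 788 × 52 = 40,976.
With planned backorders, Q* = √(2DS/H) · √((H+B)/B).
√(2DS/H) = √(2 × 40,976 × 69.8 / 17.7) = 568.487.
√((H+B)/B) = √((17.7+75.6)/75.6) = 1.1109.
Q* ≈ 631.540.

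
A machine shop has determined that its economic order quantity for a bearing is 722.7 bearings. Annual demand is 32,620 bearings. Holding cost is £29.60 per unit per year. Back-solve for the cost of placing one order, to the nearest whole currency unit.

S ≈ £237

Invert the EOQ relation Q*² = 2DS/H.
From Q* = √(2DS/H): S = Q*²H / (2D) = 722.7² × 29.6 / (2 × 32,620) = 236.9703.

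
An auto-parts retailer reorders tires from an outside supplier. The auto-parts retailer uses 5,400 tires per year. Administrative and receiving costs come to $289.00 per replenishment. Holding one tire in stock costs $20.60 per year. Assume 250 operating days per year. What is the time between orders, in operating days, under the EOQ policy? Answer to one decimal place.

T ≈ 18.0 days

Q* = √(2DS/H) = √(2 × 5,400 × 289 / 20.6) ≈ 389.25.
Cycle time = Q*/D × 250 = 389.25 / 5,400 × 250 ≈ 18.021 days.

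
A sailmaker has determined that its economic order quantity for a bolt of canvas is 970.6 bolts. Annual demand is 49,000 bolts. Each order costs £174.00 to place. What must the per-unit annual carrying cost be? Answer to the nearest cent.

H ≈ £18.10

The basic EOQ model gives Q* = √(2DS/H); rearrange for the unknown.
From Q* = √(2DS/H): H = 2DS / Q*² = 2 × 49,000 × 174 / 970.6² = 18.1007.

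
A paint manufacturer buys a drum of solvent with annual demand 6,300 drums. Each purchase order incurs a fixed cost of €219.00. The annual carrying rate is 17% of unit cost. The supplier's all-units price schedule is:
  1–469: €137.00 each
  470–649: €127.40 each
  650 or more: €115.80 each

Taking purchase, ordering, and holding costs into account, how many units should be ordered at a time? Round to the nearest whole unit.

Holding cost per unit per year at price C is H = 0.17·C.
Evaluate total cost at each tier's feasible EOQ or, if the EOQ is below the tier, at the tier's minimum quantity.
EOQ at €137.00 = 344.2 (feasible in tier 1): TC = 6,300×€137.00 + (6,300/344.2)×219 + (344.2/2)×0.17×€137.00 = €871,116.63.
EOQ at €127.40 = 356.9 < 470, so use break Q=470: TC = 6,300×€127.40 + (6,300/470.0)×219 + (470.0/2)×0.17×€127.40 = €810,645.16.
EOQ at €115.80 = 374.4 < 650, so use break Q=650: TC = 6,300×€115.80 + (6,300/650.0)×219 + (650.0/2)×0.17×€115.80 = €738,060.57.
Lowest total cost is €738,060.57 at Q = 650.0.

Q* ≈ 650 drums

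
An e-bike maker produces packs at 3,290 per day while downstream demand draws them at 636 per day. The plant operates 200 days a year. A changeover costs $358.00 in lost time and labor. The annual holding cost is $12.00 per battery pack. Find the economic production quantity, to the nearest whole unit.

Annual demand D = 636 × 200 = 127,200.
Production build-up factor (1 − d/p) = 1 − 636/3,290 = 0.8067.
Q* = √(2DS / (H(1 − d/p))) = √(2 × 127,200 × 358 / (12 × 0.8067)).
= √(91,075,200 / 9.6802) ≈ 3067.305.

Q* ≈ 3,067 packs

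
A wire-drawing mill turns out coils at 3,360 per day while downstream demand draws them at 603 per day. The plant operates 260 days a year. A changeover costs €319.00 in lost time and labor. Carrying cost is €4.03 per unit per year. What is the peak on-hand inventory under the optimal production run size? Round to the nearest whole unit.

Annual demand D = 603 × 260 = 156,780.
Production build-up factor (1 − d/p) = 1 − 603/3,360 = 0.8205.
Q* = √(2DS / (H(1 − d/p))) = √(2 × 156,780 × 319 / (4.03 × 0.8205)).
= √(100,025,640 / 3.3068) ≈ 5499.895.
Maximum inventory = Q*(1 − d/p) = 5499.895 × 0.8205 ≈ 4512.860.

I_max ≈ 4,513 coils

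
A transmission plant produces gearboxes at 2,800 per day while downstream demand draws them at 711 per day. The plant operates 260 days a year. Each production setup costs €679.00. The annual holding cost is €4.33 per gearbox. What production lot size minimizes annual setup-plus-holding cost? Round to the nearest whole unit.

Q* ≈ 8,815 gearboxes

Annual demand D = 711 × 260 = 184,860.
Production build-up factor (1 − d/p) = 1 − 711/2,800 = 0.7461.
Q* = √(2DS / (H(1 − d/p))) = √(2 × 184,860 × 679 / (4.33 × 0.7461)).
= √(251,039,880 / 3.2305) ≈ 8815.302.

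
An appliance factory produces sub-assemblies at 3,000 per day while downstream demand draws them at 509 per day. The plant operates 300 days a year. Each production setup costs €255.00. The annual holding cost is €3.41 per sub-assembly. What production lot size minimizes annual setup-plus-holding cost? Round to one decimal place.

Q* ≈ 5,244.5 sub-assemblies

Annual demand D = 509 × 300 = 152,700.
Production build-up factor (1 − d/p) = 1 − 509/3,000 = 0.8303.
Q* = √(2DS / (H(1 − d/p))) = √(2 × 152,700 × 255 / (3.41 × 0.8303)).
= √(77,877,000 / 2.8314) ≈ 5244.465.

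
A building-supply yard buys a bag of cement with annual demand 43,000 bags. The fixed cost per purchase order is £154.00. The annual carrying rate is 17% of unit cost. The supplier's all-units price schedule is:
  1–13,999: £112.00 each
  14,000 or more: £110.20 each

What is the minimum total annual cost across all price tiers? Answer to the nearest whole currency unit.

TC* ≈ £4,831,880

Holding cost per unit per year at price C is H = 0.17·C.
Evaluate total cost at each tier's feasible EOQ or, if the EOQ is below the tier, at the tier's minimum quantity.
EOQ at £112.00 = 834.0 (feasible in tier 1): TC = 43,000×£112.00 + (43,000/834.0)×154 + (834.0/2)×0.17×£112.00 = £4,831,879.73.
EOQ at £110.20 = 840.8 < 14000, so use break Q=14000: TC = 43,000×£110.20 + (43,000/14000.0)×154 + (14000.0/2)×0.17×£110.20 = £4,870,211.00.
Lowest total cost among the candidates is at Q = 834.0.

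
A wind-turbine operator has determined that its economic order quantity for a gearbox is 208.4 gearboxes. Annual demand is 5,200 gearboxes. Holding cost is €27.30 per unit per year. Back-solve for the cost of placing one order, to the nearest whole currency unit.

Squaring Q* = √(2DS/H) gives Q*² = 2DS/H.
From Q* = √(2DS/H): S = Q*²H / (2D) = 208.4² × 27.3 / (2 × 5,200) = 114.0052.

S ≈ €114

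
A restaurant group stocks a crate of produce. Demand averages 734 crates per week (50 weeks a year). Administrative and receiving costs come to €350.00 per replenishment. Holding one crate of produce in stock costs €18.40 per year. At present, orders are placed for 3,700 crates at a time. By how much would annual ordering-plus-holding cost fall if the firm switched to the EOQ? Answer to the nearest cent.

Extra cost ≈ €15,770.05 per year

Annual demand D = 734 × 50 = 36,700.
EOQ = √(2DS/H) = √(2 × 36,700 × 350 / 18.4) ≈ 1181.61.
Cost at Q* = (D/Q*)S + (Q*/2)H = √(2DSH) ≈ €21,741.57.
Cost at Q = 3,700: (36,700/3,700)×350 + (3,700/2)×18.4 = €3,471.62 + €34,040.00 = €37,511.62.
Excess = €37,511.62 − €21,741.57 = €15,770.05.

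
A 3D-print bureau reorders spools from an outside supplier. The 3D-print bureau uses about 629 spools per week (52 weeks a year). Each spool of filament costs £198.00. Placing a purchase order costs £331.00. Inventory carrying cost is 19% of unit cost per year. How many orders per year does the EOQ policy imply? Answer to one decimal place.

N ≈ 43.1 orders per year

Annual demand D = 629 × 52 = 32,708.
Holding cost H = 0.19 × £198.00 = £37.6200 per unit per year.
The optimal lot size = √(2DS/H) = √(2 × 32,708 × 331 / 37.62) ≈ 758.66.
Orders per year = D / Q* = 32,708 / 758.66 ≈ 43.113.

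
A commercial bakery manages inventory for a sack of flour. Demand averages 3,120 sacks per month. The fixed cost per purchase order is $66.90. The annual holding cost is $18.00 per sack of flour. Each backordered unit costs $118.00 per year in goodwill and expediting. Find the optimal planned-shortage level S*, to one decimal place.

Annual demand D = 3,120 × 12 = 37,440.
With planned backorders, Q* = √(2DS/H) · √((H+B)/B).
√(2DS/H) = √(2 × 37,440 × 66.9 / 18) = 527.545.
√((H+B)/B) = √((18+118)/118) = 1.0736.
Q* ≈ 566.354.
S* = Q* · H/(H+B) = 566.354 × 18/136 ≈ 74.959.

S* ≈ 75.0 sacks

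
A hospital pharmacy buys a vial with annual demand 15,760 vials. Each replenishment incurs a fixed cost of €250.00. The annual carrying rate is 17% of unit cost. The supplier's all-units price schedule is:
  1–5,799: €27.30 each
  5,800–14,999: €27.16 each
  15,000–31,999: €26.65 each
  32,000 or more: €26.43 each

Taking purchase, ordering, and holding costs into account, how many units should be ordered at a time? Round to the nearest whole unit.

Q* ≈ 1,303 vials

Holding cost per unit per year at price C is H = 0.17·C.
Evaluate total cost at each tier's feasible EOQ or, if the EOQ is below the tier, at the tier's minimum quantity.
EOQ at €27.30 = 1303.0 (feasible in tier 1): TC = 15,760×€27.30 + (15,760/1303.0)×250 + (1303.0/2)×0.17×€27.30 = €436,295.40.
EOQ at €27.16 = 1306.4 < 5800, so use break Q=5800: TC = 15,760×€27.16 + (15,760/5800.0)×250 + (5800.0/2)×0.17×€27.16 = €442,110.79.
EOQ at €26.65 = 1318.8 < 15000, so use break Q=15000: TC = 15,760×€26.65 + (15,760/15000.0)×250 + (15000.0/2)×0.17×€26.65 = €454,245.42.
EOQ at €26.43 = 1324.3 < 32000, so use break Q=32000: TC = 15,760×€26.43 + (15,760/32000.0)×250 + (32000.0/2)×0.17×€26.43 = €488,549.53.
Lowest total cost is €436,295.40 at Q = 1303.0.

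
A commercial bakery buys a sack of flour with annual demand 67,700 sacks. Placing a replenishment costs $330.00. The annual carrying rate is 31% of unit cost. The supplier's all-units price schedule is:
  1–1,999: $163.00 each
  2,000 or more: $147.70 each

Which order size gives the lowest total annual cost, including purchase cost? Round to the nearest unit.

Q* ≈ 2,000 sacks

Holding cost per unit per year at price C is H = 0.31·C.
Candidates are each tier's EOQ (if it falls in that tier) and each price-break quantity.
EOQ at $163.00 = 940.4 (feasible in tier 1): TC = 67,700×$163.00 + (67,700/940.4)×330 + (940.4/2)×0.31×$163.00 = $11,082,616.12.
EOQ at $147.70 = 987.9 < 2000, so use break Q=2000: TC = 67,700×$147.70 + (67,700/2000.0)×330 + (2000.0/2)×0.31×$147.70 = $10,056,247.50.
Lowest total cost is $10,056,247.50 at Q = 2000.0.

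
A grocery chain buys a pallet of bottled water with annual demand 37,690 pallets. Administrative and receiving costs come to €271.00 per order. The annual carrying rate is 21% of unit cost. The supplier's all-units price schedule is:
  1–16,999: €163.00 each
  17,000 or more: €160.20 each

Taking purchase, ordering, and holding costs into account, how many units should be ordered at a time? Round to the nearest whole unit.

Holding cost per unit per year at price C is H = 0.21·C.
Evaluate total cost at each tier's feasible EOQ or, if the EOQ is below the tier, at the tier's minimum quantity.
EOQ at €163.00 = 772.5 (feasible in tier 1): TC = 37,690×€163.00 + (37,690/772.5)×271 + (772.5/2)×0.21×€163.00 = €6,169,913.33.
EOQ at €160.20 = 779.2 < 17000, so use break Q=17000: TC = 37,690×€160.20 + (37,690/17000.0)×271 + (17000.0/2)×0.21×€160.20 = €6,324,495.82.
Lowest total cost is €6,169,913.33 at Q = 772.5.

Q* ≈ 773 pallets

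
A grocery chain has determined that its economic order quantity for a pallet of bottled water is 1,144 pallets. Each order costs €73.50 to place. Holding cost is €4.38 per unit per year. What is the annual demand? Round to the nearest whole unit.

D ≈ 38,995 pallets per year

Invert the EOQ relation Q*² = 2DS/H.
From Q* = √(2DS/H): D = Q*²H / (2S) = 1,144² × 4.38 / (2 × 73.5) = 38994.991.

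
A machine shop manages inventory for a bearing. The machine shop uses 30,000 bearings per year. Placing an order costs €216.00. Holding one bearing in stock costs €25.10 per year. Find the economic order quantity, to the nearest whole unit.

EOQ = √(2DS / H) = √(2 × 30,000 × 216 / 25.1).
= √(12,960,000 / 25.1) = √516,334.6614 ≈ 718.564.

Q* ≈ 719 bearings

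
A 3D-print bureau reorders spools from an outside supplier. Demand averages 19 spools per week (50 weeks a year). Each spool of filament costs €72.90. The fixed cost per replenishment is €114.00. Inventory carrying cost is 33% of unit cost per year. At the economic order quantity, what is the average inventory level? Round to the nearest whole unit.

Average inventory ≈ 47 spools

Annual demand D = 19 × 50 = 950.
Holding cost H = 0.33 × €72.90 = €24.0570 per unit per year.
Q* = √(2DS/H) = √(2 × 950 × 114 / 24.057) ≈ 94.89.
Average inventory = Q*/2 ≈ 94.89 / 2 = 47.444.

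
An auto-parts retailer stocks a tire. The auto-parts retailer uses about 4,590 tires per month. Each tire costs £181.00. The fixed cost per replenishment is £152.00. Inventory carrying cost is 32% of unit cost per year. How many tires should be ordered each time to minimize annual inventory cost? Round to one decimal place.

Annual demand D = 4,590 × 12 = 55,080.
Holding cost H = 0.32 × £181.00 = £57.9200 per unit per year.
EOQ = √(2DS / H) = √(2 × 55,080 × 152 / 57.92).
= √(16,744,320 / 57.92) = √289,093.9227 ≈ 537.675.

Q* ≈ 537.7 tires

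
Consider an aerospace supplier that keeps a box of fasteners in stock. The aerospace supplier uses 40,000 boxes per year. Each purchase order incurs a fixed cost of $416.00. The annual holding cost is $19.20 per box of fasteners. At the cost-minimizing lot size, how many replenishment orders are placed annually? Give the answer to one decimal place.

N ≈ 30.4 orders per year

Q* = √(2DS/H) = √(2 × 40,000 × 416 / 19.2) ≈ 1316.56.
Orders per year = D / Q* = 40,000 / 1316.56 ≈ 30.382.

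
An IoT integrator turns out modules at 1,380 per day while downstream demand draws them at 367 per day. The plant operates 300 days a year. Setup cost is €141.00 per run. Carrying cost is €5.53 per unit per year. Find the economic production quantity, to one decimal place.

Q* ≈ 2,765.6 modules

Annual demand D = 367 × 300 = 110,100.
Production build-up factor (1 − d/p) = 1 − 367/1,380 = 0.7341.
Q* = √(2DS / (H(1 − d/p))) = √(2 × 110,100 × 141 / (5.53 × 0.7341)).
= √(31,048,200 / 4.0593) ≈ 2765.607.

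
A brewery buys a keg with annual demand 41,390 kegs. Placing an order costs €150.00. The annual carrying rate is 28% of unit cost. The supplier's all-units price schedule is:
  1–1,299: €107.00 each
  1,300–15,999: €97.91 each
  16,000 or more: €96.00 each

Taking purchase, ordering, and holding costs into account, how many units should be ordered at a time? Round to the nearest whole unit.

Holding cost per unit per year at price C is H = 0.28·C.
For each price level, check whether its EOQ is feasible; otherwise the best quantity at that price is the breakpoint.
EOQ at €107.00 = 643.8 (feasible in tier 1): TC = 41,390×€107.00 + (41,390/643.8)×150 + (643.8/2)×0.28×€107.00 = €4,448,017.65.
EOQ at €97.91 = 673.0 < 1300, so use break Q=1300: TC = 41,390×€97.91 + (41,390/1300.0)×150 + (1300.0/2)×0.28×€97.91 = €4,075,090.29.
EOQ at €96.00 = 679.7 < 16000, so use break Q=16000: TC = 41,390×€96.00 + (41,390/16000.0)×150 + (16000.0/2)×0.28×€96.00 = €4,188,868.03.
Lowest total cost is €4,075,090.29 at Q = 1300.0.

Q* ≈ 1,300 kegs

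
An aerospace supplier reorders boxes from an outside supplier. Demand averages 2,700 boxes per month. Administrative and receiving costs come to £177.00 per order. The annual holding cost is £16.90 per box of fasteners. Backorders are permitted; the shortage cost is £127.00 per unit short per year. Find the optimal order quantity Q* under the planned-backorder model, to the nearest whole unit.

Q* ≈ 877 boxes

Annual demand D = 2,700 × 12 = 32,400.
With planned backorders, Q* = √(2DS/H) · √((H+B)/B).
√(2DS/H) = √(2 × 32,400 × 177 / 16.9) = 823.817.
√((H+B)/B) = √((16.9+127)/127) = 1.0645.
Q* ≈ 876.919.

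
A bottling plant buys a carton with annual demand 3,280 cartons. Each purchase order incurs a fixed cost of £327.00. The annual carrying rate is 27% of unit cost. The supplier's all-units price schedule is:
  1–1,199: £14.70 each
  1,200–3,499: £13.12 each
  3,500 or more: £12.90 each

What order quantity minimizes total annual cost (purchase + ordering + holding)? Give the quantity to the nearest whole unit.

Holding cost per unit per year at price C is H = 0.27·C.
Evaluate total cost at each tier's feasible EOQ or, if the EOQ is below the tier, at the tier's minimum quantity.
EOQ at £14.70 = 735.2 (feasible in tier 1): TC = 3,280×£14.70 + (3,280/735.2)×327 + (735.2/2)×0.27×£14.70 = £51,133.87.
EOQ at £13.12 = 778.2 < 1200, so use break Q=1200: TC = 3,280×£13.12 + (3,280/1200.0)×327 + (1200.0/2)×0.27×£13.12 = £46,052.84.
EOQ at £12.90 = 784.8 < 3500, so use break Q=3500: TC = 3,280×£12.90 + (3,280/3500.0)×327 + (3500.0/2)×0.27×£12.90 = £48,713.70.
Lowest total cost is £46,052.84 at Q = 1200.0.

Q* ≈ 1,200 cartons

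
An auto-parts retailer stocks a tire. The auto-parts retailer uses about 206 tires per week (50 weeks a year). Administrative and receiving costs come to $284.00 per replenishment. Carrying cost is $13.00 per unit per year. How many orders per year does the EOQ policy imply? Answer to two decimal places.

N ≈ 15.35 orders per year

Annual demand D = 206 × 50 = 10,300.
Q* = √(2DS/H) = √(2 × 10,300 × 284 / 13) ≈ 670.84.
Orders per year = D / Q* = 10,300 / 670.84 ≈ 15.354.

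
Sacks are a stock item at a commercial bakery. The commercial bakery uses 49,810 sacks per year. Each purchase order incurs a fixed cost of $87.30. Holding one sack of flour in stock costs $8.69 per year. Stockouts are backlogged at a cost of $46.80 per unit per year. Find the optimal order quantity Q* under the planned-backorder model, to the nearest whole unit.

With planned backorders, Q* = √(2DS/H) · √((H+B)/B).
√(2DS/H) = √(2 × 49,810 × 87.3 / 8.69) = 1000.393.
√((H+B)/B) = √((8.69+46.8)/46.8) = 1.0889.
Q* ≈ 1089.319.

Q* ≈ 1,089 sacks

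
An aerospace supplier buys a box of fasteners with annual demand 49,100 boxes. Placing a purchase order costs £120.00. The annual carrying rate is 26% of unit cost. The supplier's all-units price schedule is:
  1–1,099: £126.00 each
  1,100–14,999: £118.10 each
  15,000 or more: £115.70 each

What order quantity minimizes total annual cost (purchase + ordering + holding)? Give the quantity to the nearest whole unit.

Holding cost per unit per year at price C is H = 0.26·C.
For each price level, check whether its EOQ is feasible; otherwise the best quantity at that price is the breakpoint.
EOQ at £126.00 = 599.8 (feasible in tier 1): TC = 49,100×£126.00 + (49,100/599.8)×120 + (599.8/2)×0.26×£126.00 = £6,206,248.00.
EOQ at £118.10 = 619.5 < 1100, so use break Q=1100: TC = 49,100×£118.10 + (49,100/1100.0)×120 + (1100.0/2)×0.26×£118.10 = £5,820,954.66.
EOQ at £115.70 = 625.9 < 15000, so use break Q=15000: TC = 49,100×£115.70 + (49,100/15000.0)×120 + (15000.0/2)×0.26×£115.70 = £5,906,877.80.
Lowest total cost is £5,820,954.66 at Q = 1100.0.

Q* ≈ 1,100 boxes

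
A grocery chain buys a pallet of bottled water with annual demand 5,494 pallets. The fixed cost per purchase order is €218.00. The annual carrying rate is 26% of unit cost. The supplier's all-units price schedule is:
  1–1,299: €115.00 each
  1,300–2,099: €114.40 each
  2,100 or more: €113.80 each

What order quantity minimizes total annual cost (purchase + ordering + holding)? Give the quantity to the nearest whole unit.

Q* ≈ 283 pallets

Holding cost per unit per year at price C is H = 0.26·C.
Evaluate total cost at each tier's feasible EOQ or, if the EOQ is below the tier, at the tier's minimum quantity.
EOQ at €115.00 = 283.0 (feasible in tier 1): TC = 5,494×€115.00 + (5,494/283.0)×218 + (283.0/2)×0.26×€115.00 = €640,272.98.
EOQ at €114.40 = 283.8 < 1300, so use break Q=1300: TC = 5,494×€114.40 + (5,494/1300.0)×218 + (1300.0/2)×0.26×€114.40 = €648,768.50.
EOQ at €113.80 = 284.5 < 2100, so use break Q=2100: TC = 5,494×€113.80 + (5,494/2100.0)×218 + (2100.0/2)×0.26×€113.80 = €656,854.93.
Lowest total cost is €640,272.98 at Q = 283.0.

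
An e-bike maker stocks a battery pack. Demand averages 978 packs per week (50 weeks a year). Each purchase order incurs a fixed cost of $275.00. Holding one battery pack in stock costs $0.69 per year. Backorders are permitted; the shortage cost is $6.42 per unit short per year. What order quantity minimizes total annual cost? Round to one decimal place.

Q* ≈ 6,570.2 packs

Annual demand D = 978 × 50 = 48,900.
With planned backorders, Q* = √(2DS/H) · √((H+B)/B).
√(2DS/H) = √(2 × 48,900 × 275 / 0.69) = 6243.257.
√((H+B)/B) = √((0.69+6.42)/6.42) = 1.0524.
Q* ≈ 6570.199.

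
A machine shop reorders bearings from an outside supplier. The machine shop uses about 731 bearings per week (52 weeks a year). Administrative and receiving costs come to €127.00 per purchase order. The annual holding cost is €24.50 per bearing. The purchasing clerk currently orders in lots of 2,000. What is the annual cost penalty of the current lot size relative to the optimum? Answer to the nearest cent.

Extra cost ≈ €11,533.62 per year

Annual demand D = 731 × 52 = 38,012.
EOQ = √(2DS/H) = √(2 × 38,012 × 127 / 24.5) ≈ 627.76.
Cost at Q* = (D/Q*)S + (Q*/2)H = √(2DSH) ≈ €15,380.14.
Cost at Q = 2,000: (38,012/2,000)×127 + (2,000/2)×24.5 = €2,413.76 + €24,500.00 = €26,913.76.
Excess = €26,913.76 − €15,380.14 = €11,533.62.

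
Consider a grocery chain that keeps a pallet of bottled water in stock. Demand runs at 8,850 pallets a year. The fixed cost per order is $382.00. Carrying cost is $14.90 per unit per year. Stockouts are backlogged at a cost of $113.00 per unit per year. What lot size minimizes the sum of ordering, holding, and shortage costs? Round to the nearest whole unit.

Q* ≈ 717 pallets

With planned backorders, Q* = √(2DS/H) · √((H+B)/B).
√(2DS/H) = √(2 × 8,850 × 382 / 14.9) = 673.636.
√((H+B)/B) = √((14.9+113)/113) = 1.0639.
Q* ≈ 716.673.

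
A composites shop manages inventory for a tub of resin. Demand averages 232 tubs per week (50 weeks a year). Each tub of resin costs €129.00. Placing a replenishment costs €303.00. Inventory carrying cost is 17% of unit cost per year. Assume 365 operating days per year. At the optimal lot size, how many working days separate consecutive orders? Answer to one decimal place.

T ≈ 17.8 days

Annual demand D = 232 × 50 = 11,600.
Holding cost H = 0.17 × €129.00 = €21.9300 per unit per year.
The optimal lot size = √(2DS/H) = √(2 × 11,600 × 303 / 21.93) ≈ 566.17.
Cycle time = Q*/D × 365 = 566.17 / 11,600 × 365 ≈ 17.815 days.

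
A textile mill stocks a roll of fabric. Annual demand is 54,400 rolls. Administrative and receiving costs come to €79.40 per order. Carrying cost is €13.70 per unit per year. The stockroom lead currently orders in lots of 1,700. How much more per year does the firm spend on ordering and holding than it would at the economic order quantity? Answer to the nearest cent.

EOQ = √(2DS/H) = √(2 × 54,400 × 79.4 / 13.7) ≈ 794.08.
Cost at Q* = (D/Q*)S + (Q*/2)H = √(2DSH) ≈ €10,878.90.
Cost at Q = 1,700: (54,400/1,700)×79.4 + (1,700/2)×13.7 = €2,540.80 + €11,645.00 = €14,185.80.
Excess = €14,185.80 − €10,878.90 = €3,306.90.

Extra cost ≈ €3,306.90 per year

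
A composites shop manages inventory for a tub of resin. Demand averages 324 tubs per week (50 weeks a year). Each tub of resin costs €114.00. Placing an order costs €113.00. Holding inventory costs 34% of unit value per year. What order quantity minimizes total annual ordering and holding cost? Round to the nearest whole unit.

Annual demand D = 324 × 50 = 16,200.
Holding cost H = 0.34 × €114.00 = €38.7600 per unit per year.
EOQ = √(2DS / H) = √(2 × 16,200 × 113 / 38.76).
= √(3,661,200 / 38.76) = √94,458.2043 ≈ 307.341.

Q* ≈ 307 tubs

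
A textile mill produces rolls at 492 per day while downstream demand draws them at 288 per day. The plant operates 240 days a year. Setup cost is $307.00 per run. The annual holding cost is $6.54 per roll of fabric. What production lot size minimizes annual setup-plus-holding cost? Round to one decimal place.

Annual demand D = 288 × 240 = 69,120.
Production build-up factor (1 − d/p) = 1 − 288/492 = 0.4146.
Q* = √(2DS / (H(1 − d/p))) = √(2 × 69,120 × 307 / (6.54 × 0.4146)).
= √(42,439,680 / 2.7117) ≈ 3956.076.

Q* ≈ 3,956.1 rolls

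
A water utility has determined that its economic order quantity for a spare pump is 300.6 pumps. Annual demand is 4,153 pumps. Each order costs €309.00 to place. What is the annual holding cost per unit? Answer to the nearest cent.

H ≈ €28.40

Invert the EOQ relation Q*² = 2DS/H.
From Q* = √(2DS/H): H = 2DS / Q*² = 2 × 4,153 × 309 / 300.6² = 28.4035.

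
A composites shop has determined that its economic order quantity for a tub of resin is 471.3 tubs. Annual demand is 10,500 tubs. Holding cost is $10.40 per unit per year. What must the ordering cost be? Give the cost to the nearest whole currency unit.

S ≈ $110

The basic EOQ model gives Q* = √(2DS/H); rearrange for the unknown.
From Q* = √(2DS/H): S = Q*²H / (2D) = 471.3² × 10.4 / (2 × 10,500) = 110.0041.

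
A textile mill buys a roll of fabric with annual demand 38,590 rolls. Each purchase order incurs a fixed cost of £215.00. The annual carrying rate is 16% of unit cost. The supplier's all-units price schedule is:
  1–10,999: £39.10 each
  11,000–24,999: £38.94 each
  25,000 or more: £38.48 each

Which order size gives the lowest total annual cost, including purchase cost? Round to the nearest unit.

Holding cost per unit per year at price C is H = 0.16·C.
Evaluate total cost at each tier's feasible EOQ or, if the EOQ is below the tier, at the tier's minimum quantity.
EOQ at £39.10 = 1628.6 (feasible in tier 1): TC = 38,590×£39.10 + (38,590/1628.6)×215 + (1628.6/2)×0.16×£39.10 = £1,519,057.73.
EOQ at £38.94 = 1632.0 < 11000, so use break Q=11000: TC = 38,590×£38.94 + (38,590/11000.0)×215 + (11000.0/2)×0.16×£38.94 = £1,537,716.06.
EOQ at £38.48 = 1641.7 < 25000, so use break Q=25000: TC = 38,590×£38.48 + (38,590/25000.0)×215 + (25000.0/2)×0.16×£38.48 = £1,562,235.07.
Lowest total cost is £1,519,057.73 at Q = 1628.6.

Q* ≈ 1,629 rolls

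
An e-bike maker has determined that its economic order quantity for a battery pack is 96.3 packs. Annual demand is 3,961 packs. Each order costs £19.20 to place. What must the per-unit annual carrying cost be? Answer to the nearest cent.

Invert the EOQ relation Q*² = 2DS/H.
From Q* = √(2DS/H): H = 2DS / Q*² = 2 × 3,961 × 19.2 / 96.3² = 16.4015.

H ≈ £16.40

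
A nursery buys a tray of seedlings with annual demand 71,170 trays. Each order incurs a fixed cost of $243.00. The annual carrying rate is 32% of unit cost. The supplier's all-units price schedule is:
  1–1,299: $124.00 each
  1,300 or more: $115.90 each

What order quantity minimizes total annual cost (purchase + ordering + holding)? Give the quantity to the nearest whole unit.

Holding cost per unit per year at price C is H = 0.32·C.
For each price level, check whether its EOQ is feasible; otherwise the best quantity at that price is the breakpoint.
EOQ at $124.00 = 933.6 (feasible in tier 1): TC = 71,170×$124.00 + (71,170/933.6)×243 + (933.6/2)×0.32×$124.00 = $8,862,126.95.
EOQ at $115.90 = 965.7 < 1300, so use break Q=1300: TC = 71,170×$115.90 + (71,170/1300.0)×243 + (1300.0/2)×0.32×$115.90 = $8,286,013.52.
Lowest total cost is $8,286,013.52 at Q = 1300.0.

Q* ≈ 1,300 trays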